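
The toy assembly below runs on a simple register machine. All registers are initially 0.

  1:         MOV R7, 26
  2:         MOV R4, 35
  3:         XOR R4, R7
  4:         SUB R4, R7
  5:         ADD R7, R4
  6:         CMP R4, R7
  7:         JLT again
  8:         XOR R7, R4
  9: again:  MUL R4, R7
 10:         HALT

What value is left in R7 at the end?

MOV R7, 26 → R7=26
MOV R4, 35 → R4=35
XOR R4, R7 → R4=35^26=57
SUB R4, R7 → R4=57-26=31
ADD R7, R4 → R7=26+31=57
CMP R4, R7  (cmp 31,57)
JLT again: taken
MUL R4, R7 → R4=31*57=1767
halt.

57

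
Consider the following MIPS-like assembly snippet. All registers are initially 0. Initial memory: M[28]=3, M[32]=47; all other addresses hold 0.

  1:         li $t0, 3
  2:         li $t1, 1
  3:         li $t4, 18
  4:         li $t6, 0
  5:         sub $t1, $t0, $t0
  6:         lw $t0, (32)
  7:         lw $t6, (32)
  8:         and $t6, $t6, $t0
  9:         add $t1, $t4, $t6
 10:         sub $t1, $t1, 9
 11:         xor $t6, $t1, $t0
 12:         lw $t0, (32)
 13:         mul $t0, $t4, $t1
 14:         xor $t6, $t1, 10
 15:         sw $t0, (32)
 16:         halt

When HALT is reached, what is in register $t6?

after li $t0, 3: $t0=3
after li $t1, 1: $t1=1
after li $t4, 18: $t4=18
after li $t6, 0: $t6=0
after sub $t1, $t0, $t0: $t1=3-3=0
after lw $t0, (32): $t0=M[32]=47
after lw $t6, (32): $t6=M[32]=47
after and $t6, $t6, $t0: $t6=47&47=47
after add $t1, $t4, $t6: $t1=18+47=65
after sub $t1, $t1, 9: $t1=65-9=56
after xor $t6, $t1, $t0: $t6=56^47=23
after lw $t0, (32): $t0=M[32]=47
after mul $t0, $t4, $t1: $t0=18*56=1008
after xor $t6, $t1, 10: $t6=56^10=50
sw $t0, (32) → M[32]=1008
halt.

50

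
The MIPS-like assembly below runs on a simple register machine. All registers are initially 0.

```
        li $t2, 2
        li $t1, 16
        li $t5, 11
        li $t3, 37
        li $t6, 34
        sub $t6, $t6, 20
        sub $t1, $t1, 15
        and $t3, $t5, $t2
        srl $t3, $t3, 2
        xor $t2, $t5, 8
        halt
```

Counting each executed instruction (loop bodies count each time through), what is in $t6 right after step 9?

14

li $t2, 2 → $t2=2
li $t1, 16 → $t1=16
li $t5, 11 → $t5=11
li $t3, 37 → $t3=37
li $t6, 34 → $t6=34
sub $t6, $t6, 20 → $t6=34-20=14
sub $t1, $t1, 15 → $t1=16-15=1
and $t3, $t5, $t2 → $t3=11&2=2
srl $t3, $t3, 2 → $t3=2>>2=0
After step 9: $t6 = 14.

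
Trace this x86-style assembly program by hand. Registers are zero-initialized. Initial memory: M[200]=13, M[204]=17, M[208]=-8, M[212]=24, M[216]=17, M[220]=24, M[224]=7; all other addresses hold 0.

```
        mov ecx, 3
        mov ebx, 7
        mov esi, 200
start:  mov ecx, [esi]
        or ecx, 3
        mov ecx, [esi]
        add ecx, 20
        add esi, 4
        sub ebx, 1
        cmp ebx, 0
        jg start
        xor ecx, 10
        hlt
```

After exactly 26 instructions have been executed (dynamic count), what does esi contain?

212

after mov ecx, 3: ecx=3
after mov ebx, 7: ebx=7
after mov esi, 200: esi=200
after mov ecx, [esi]: ecx=M[200]=13
after or ecx, 3: ecx=13|3=15
after mov ecx, [esi]: ecx=M[200]=13
after add ecx, 20: ecx=13+20=33
after add esi, 4: esi=200+4=204
after sub ebx, 1: ebx=7-1=6
cmp ebx, 0  (cmp 6,0)
jg start: taken
after mov ecx, [esi]: ecx=M[204]=17
after or ecx, 3: ecx=17|3=19
after mov ecx, [esi]: ecx=M[204]=17
after add ecx, 20: ecx=17+20=37
after add esi, 4: esi=204+4=208
after sub ebx, 1: ebx=6-1=5
cmp ebx, 0  (cmp 5,0)
jg start: taken
after mov ecx, [esi]: ecx=M[208]=-8
after or ecx, 3: ecx=(-8)|3=-5
after mov ecx, [esi]: ecx=M[208]=-8
after add ecx, 20: ecx=(-8)+20=12
after add esi, 4: esi=208+4=212
after sub ebx, 1: ebx=5-1=4
cmp ebx, 0  (cmp 4,0)
After step 26: esi = 212.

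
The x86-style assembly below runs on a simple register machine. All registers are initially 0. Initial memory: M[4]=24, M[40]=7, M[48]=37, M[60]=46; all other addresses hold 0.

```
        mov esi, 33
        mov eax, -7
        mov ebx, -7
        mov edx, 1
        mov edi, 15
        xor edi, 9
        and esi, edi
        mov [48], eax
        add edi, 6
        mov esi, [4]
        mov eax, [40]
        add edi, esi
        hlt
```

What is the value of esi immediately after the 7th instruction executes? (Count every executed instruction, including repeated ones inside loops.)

0

after mov esi, 33: esi=33
after mov eax, -7: eax=-7
after mov ebx, -7: ebx=-7
after mov edx, 1: edx=1
after mov edi, 15: edi=15
after xor edi, 9: edi=15^9=6
after and esi, edi: esi=33&6=0
After step 7: esi = 0.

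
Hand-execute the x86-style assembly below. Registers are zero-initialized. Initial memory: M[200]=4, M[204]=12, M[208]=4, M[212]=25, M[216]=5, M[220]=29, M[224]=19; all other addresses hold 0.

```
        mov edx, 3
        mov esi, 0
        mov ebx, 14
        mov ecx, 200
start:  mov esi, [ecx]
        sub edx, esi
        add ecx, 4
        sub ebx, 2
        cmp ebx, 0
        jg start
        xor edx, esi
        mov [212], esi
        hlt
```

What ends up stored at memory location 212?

19

after mov edx, 3: edx=3
after mov esi, 0: esi=0
after mov ebx, 14: ebx=14
after mov ecx, 200: ecx=200
after mov esi, [ecx]: esi=M[200]=4
after sub edx, esi: edx=3-4=-1
after add ecx, 4: ecx=200+4=204
after sub ebx, 2: ebx=14-2=12
cmp ebx, 0  (cmp 12,0)
jg start: taken
after mov esi, [ecx]: esi=M[204]=12
after sub edx, esi: edx=(-1)-12=-13
after add ecx, 4: ecx=204+4=208
after sub ebx, 2: ebx=12-2=10
cmp ebx, 0  (cmp 10,0)
jg start: taken
after mov esi, [ecx]: esi=M[208]=4
after sub edx, esi: edx=(-13)-4=-17
after add ecx, 4: ecx=208+4=212
after sub ebx, 2: ebx=10-2=8
cmp ebx, 0  (cmp 8,0)
jg start: taken
after mov esi, [ecx]: esi=M[212]=25
after sub edx, esi: edx=(-17)-25=-42
after add ecx, 4: ecx=212+4=216
after sub ebx, 2: ebx=8-2=6
cmp ebx, 0  (cmp 6,0)
jg start: taken
after mov esi, [ecx]: esi=M[216]=5
after sub edx, esi: edx=(-42)-5=-47
after add ecx, 4: ecx=216+4=220
after sub ebx, 2: ebx=6-2=4
cmp ebx, 0  (cmp 4,0)
jg start: taken
after mov esi, [ecx]: esi=M[220]=29
after sub edx, esi: edx=(-47)-29=-76
after add ecx, 4: ecx=220+4=224
after sub ebx, 2: ebx=4-2=2
cmp ebx, 0  (cmp 2,0)
jg start: taken
after mov esi, [ecx]: esi=M[224]=19
after sub edx, esi: edx=(-76)-19=-95
after add ecx, 4: ecx=224+4=228
after sub ebx, 2: ebx=2-2=0
cmp ebx, 0  (cmp 0,0)
jg start: not taken
after xor edx, esi: edx=(-95)^19=-78
mov [212], esi → M[212]=19
halt.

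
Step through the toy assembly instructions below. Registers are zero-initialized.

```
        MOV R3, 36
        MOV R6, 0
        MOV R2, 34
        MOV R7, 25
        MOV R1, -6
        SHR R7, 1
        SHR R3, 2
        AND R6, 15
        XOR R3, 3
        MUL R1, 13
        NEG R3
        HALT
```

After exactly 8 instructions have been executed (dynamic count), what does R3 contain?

9

MOV R3, 36 → R3=36
MOV R6, 0 → R6=0
MOV R2, 34 → R2=34
MOV R7, 25 → R7=25
MOV R1, -6 → R1=-6
SHR R7, 1 → R7=25>>1=12
SHR R3, 2 → R3=36>>2=9
AND R6, 15 → R6=0&15=0
After step 8: R3 = 9.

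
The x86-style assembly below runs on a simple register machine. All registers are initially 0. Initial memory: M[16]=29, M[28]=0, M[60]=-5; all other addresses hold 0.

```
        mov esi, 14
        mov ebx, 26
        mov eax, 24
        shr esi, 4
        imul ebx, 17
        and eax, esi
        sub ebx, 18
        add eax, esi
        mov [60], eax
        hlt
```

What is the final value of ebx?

424

esi=14
ebx=26
eax=24
esi=14>>4=0
ebx=26*17=442
eax=24&0=0
ebx=442-18=424
eax=0+0=0
mov [60], eax → M[60]=0
halt.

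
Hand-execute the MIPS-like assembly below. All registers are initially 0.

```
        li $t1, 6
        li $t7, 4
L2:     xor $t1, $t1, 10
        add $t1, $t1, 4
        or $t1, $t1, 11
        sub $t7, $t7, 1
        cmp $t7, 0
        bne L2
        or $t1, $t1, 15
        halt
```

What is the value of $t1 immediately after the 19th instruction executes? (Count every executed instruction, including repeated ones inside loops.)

27

$t1=6
$t7=4
$t1=6^10=12
$t1=12+4=16
$t1=16|11=27
$t7=4-1=3
cmp $t7, 0  (cmp 3,0)
bne L2: taken
$t1=27^10=17
$t1=17+4=21
$t1=21|11=31
$t7=3-1=2
cmp $t7, 0  (cmp 2,0)
bne L2: taken
$t1=31^10=21
$t1=21+4=25
$t1=25|11=27
$t7=2-1=1
cmp $t7, 0  (cmp 1,0)
After step 19: $t1 = 27.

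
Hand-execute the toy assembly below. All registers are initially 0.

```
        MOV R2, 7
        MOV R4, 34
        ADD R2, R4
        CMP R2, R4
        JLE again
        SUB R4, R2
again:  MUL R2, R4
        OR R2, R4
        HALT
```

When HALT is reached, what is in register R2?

-7

after MOV R2, 7: R2=7
after MOV R4, 34: R4=34
after ADD R2, R4: R2=7+34=41
CMP R2, R4  (cmp 41,34)
JLE again: not taken
after SUB R4, R2: R4=34-41=-7
after MUL R2, R4: R2=41*(-7)=-287
after OR R2, R4: R2=(-287)|(-7)=-7
halt.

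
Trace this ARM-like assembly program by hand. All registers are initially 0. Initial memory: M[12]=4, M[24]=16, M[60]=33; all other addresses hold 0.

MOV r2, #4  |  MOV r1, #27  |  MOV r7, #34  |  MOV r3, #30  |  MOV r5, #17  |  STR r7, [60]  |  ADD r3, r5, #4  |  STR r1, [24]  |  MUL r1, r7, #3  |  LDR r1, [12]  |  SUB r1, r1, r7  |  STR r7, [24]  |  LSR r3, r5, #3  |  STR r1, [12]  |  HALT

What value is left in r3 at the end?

MOV r2, #4 → r2=4
MOV r1, #27 → r1=27
MOV r7, #34 → r7=34
MOV r3, #30 → r3=30
MOV r5, #17 → r5=17
STR r7, [60] → M[60]=34
ADD r3, r5, #4 → r3=17+4=21
STR r1, [24] → M[24]=27
MUL r1, r7, #3 → r1=34*3=102
LDR r1, [12] → r1=M[12]=4
SUB r1, r1, r7 → r1=4-34=-30
STR r7, [24] → M[24]=34
LSR r3, r5, #3 → r3=17>>3=2
STR r1, [12] → M[12]=-30
halt.

2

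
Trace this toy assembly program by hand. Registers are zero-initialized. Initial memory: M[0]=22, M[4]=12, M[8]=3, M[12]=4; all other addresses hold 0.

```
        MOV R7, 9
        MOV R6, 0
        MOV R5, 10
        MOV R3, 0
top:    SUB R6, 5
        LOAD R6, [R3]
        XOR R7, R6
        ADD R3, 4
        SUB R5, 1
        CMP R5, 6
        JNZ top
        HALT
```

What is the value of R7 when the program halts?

MOV R7, 9 → R7=9
MOV R6, 0 → R6=0
MOV R5, 10 → R5=10
MOV R3, 0 → R3=0
SUB R6, 5 → R6=0-5=-5
LOAD R6, [R3] → R6=M[0]=22
XOR R7, R6 → R7=9^22=31
ADD R3, 4 → R3=0+4=4
SUB R5, 1 → R5=10-1=9
CMP R5, 6  (cmp 9,6)
JNZ top: taken
SUB R6, 5 → R6=22-5=17
LOAD R6, [R3] → R6=M[4]=12
XOR R7, R6 → R7=31^12=19
ADD R3, 4 → R3=4+4=8
SUB R5, 1 → R5=9-1=8
CMP R5, 6  (cmp 8,6)
JNZ top: taken
SUB R6, 5 → R6=12-5=7
LOAD R6, [R3] → R6=M[8]=3
XOR R7, R6 → R7=19^3=16
ADD R3, 4 → R3=8+4=12
SUB R5, 1 → R5=8-1=7
CMP R5, 6  (cmp 7,6)
JNZ top: taken
SUB R6, 5 → R6=3-5=-2
LOAD R6, [R3] → R6=M[12]=4
XOR R7, R6 → R7=16^4=20
ADD R3, 4 → R3=12+4=16
SUB R5, 1 → R5=7-1=6
CMP R5, 6  (cmp 6,6)
JNZ top: not taken
halt.

20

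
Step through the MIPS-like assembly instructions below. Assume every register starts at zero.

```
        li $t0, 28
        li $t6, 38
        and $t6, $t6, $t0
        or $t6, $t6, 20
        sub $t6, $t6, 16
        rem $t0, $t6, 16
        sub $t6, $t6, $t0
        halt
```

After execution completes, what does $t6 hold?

0

after li $t0, 28: $t0=28
after li $t6, 38: $t6=38
after and $t6, $t6, $t0: $t6=38&28=4
after or $t6, $t6, 20: $t6=4|20=20
after sub $t6, $t6, 16: $t6=20-16=4
after rem $t0, $t6, 16: $t0=4%16=4
after sub $t6, $t6, $t0: $t6=4-4=0
halt.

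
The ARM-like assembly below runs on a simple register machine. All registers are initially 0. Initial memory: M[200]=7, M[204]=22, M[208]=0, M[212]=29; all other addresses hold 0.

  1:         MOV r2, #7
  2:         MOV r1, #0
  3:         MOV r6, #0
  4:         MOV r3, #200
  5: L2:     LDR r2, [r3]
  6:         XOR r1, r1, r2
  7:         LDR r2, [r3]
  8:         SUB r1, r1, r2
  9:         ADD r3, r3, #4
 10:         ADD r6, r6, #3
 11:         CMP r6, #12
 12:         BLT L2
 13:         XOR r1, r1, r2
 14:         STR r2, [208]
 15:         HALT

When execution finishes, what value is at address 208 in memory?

29

MOV r2, #7 → r2=7
MOV r1, #0 → r1=0
MOV r6, #0 → r6=0
MOV r3, #200 → r3=200
LDR r2, [r3] → r2=M[200]=7
XOR r1, r1, r2 → r1=0^7=7
LDR r2, [r3] → r2=M[200]=7
SUB r1, r1, r2 → r1=7-7=0
ADD r3, r3, #4 → r3=200+4=204
ADD r6, r6, #3 → r6=0+3=3
CMP r6, #12  (cmp 3,12)
BLT L2: taken
LDR r2, [r3] → r2=M[204]=22
XOR r1, r1, r2 → r1=0^22=22
LDR r2, [r3] → r2=M[204]=22
SUB r1, r1, r2 → r1=22-22=0
ADD r3, r3, #4 → r3=204+4=208
ADD r6, r6, #3 → r6=3+3=6
CMP r6, #12  (cmp 6,12)
BLT L2: taken
LDR r2, [r3] → r2=M[208]=0
XOR r1, r1, r2 → r1=0^0=0
LDR r2, [r3] → r2=M[208]=0
SUB r1, r1, r2 → r1=0-0=0
ADD r3, r3, #4 → r3=208+4=212
ADD r6, r6, #3 → r6=6+3=9
CMP r6, #12  (cmp 9,12)
BLT L2: taken
LDR r2, [r3] → r2=M[212]=29
XOR r1, r1, r2 → r1=0^29=29
LDR r2, [r3] → r2=M[212]=29
SUB r1, r1, r2 → r1=29-29=0
ADD r3, r3, #4 → r3=212+4=216
ADD r6, r6, #3 → r6=9+3=12
CMP r6, #12  (cmp 12,12)
BLT L2: not taken
XOR r1, r1, r2 → r1=0^29=29
STR r2, [208] → M[208]=29
halt.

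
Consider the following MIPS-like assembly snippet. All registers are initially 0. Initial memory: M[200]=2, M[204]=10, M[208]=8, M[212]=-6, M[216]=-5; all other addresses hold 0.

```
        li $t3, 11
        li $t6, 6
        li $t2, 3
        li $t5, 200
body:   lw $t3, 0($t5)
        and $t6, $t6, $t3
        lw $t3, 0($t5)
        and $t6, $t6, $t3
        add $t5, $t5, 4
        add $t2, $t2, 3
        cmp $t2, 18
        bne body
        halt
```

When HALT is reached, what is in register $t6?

$t3=11
$t6=6
$t2=3
$t5=200
$t3=M[200]=2
$t6=6&2=2
$t3=M[200]=2
$t6=2&2=2
$t5=200+4=204
$t2=3+3=6
cmp $t2, 18  (cmp 6,18)
bne body: taken
$t3=M[204]=10
$t6=2&10=2
$t3=M[204]=10
$t6=2&10=2
$t5=204+4=208
$t2=6+3=9
cmp $t2, 18  (cmp 9,18)
bne body: taken
$t3=M[208]=8
$t6=2&8=0
$t3=M[208]=8
$t6=0&8=0
$t5=208+4=212
$t2=9+3=12
cmp $t2, 18  (cmp 12,18)
bne body: taken
$t3=M[212]=-6
$t6=0&(-6)=0
$t3=M[212]=-6
$t6=0&(-6)=0
$t5=212+4=216
$t2=12+3=15
cmp $t2, 18  (cmp 15,18)
bne body: taken
$t3=M[216]=-5
$t6=0&(-5)=0
$t3=M[216]=-5
$t6=0&(-5)=0
$t5=216+4=220
$t2=15+3=18
cmp $t2, 18  (cmp 18,18)
bne body: not taken
halt.

0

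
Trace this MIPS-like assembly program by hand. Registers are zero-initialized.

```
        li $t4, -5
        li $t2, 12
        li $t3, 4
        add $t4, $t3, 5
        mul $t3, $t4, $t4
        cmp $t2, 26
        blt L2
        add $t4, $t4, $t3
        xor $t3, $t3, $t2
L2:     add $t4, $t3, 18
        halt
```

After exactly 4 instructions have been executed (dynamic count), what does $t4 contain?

9

after li $t4, -5: $t4=-5
after li $t2, 12: $t2=12
after li $t3, 4: $t3=4
after add $t4, $t3, 5: $t4=4+5=9
After step 4: $t4 = 9.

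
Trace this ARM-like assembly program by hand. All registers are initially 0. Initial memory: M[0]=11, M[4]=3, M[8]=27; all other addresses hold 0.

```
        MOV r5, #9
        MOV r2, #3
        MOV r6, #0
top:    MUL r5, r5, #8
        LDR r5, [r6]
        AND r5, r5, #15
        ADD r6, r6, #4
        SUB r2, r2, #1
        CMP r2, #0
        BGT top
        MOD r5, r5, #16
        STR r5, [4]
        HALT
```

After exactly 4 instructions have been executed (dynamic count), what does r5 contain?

72

after MOV r5, #9: r5=9
after MOV r2, #3: r2=3
after MOV r6, #0: r6=0
after MUL r5, r5, #8: r5=9*8=72
After step 4: r5 = 72.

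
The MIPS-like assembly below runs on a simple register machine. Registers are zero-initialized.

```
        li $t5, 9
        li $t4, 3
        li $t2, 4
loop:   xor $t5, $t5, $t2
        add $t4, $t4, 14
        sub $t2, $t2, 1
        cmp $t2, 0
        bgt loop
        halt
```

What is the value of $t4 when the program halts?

li $t5, 9 → $t5=9
li $t4, 3 → $t4=3
li $t2, 4 → $t2=4
xor $t5, $t5, $t2 → $t5=9^4=13
add $t4, $t4, 14 → $t4=3+14=17
sub $t2, $t2, 1 → $t2=4-1=3
cmp $t2, 0  (cmp 3,0)
bgt loop: taken
xor $t5, $t5, $t2 → $t5=13^3=14
add $t4, $t4, 14 → $t4=17+14=31
sub $t2, $t2, 1 → $t2=3-1=2
cmp $t2, 0  (cmp 2,0)
bgt loop: taken
xor $t5, $t5, $t2 → $t5=14^2=12
add $t4, $t4, 14 → $t4=31+14=45
sub $t2, $t2, 1 → $t2=2-1=1
cmp $t2, 0  (cmp 1,0)
bgt loop: taken
xor $t5, $t5, $t2 → $t5=12^1=13
add $t4, $t4, 14 → $t4=45+14=59
sub $t2, $t2, 1 → $t2=1-1=0
cmp $t2, 0  (cmp 0,0)
bgt loop: not taken
halt.

59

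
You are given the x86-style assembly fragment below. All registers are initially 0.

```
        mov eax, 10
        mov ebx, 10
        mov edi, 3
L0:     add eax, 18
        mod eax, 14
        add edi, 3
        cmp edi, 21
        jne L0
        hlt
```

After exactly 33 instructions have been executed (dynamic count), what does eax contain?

6

eax=10
ebx=10
edi=3
eax=10+18=28
eax=28%14=0
edi=3+3=6
cmp edi, 21  (cmp 6,21)
jne L0: taken
eax=0+18=18
eax=18%14=4
edi=6+3=9
cmp edi, 21  (cmp 9,21)
jne L0: taken
eax=4+18=22
eax=22%14=8
edi=9+3=12
cmp edi, 21  (cmp 12,21)
jne L0: taken
eax=8+18=26
eax=26%14=12
edi=12+3=15
cmp edi, 21  (cmp 15,21)
jne L0: taken
eax=12+18=30
eax=30%14=2
edi=15+3=18
cmp edi, 21  (cmp 18,21)
jne L0: taken
eax=2+18=20
eax=20%14=6
edi=18+3=21
cmp edi, 21  (cmp 21,21)
jne L0: not taken
After step 33: eax = 6.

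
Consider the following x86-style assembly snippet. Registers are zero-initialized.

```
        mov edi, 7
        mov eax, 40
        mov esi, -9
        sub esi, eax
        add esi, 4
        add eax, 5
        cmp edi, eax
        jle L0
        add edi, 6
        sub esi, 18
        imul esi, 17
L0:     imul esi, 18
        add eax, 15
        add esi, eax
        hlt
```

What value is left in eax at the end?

mov edi, 7 → edi=7
mov eax, 40 → eax=40
mov esi, -9 → esi=-9
sub esi, eax → esi=(-9)-40=-49
add esi, 4 → esi=(-49)+4=-45
add eax, 5 → eax=40+5=45
cmp edi, eax  (cmp 7,45)
jle L0: taken
imul esi, 18 → esi=(-45)*18=-810
add eax, 15 → eax=45+15=60
add esi, eax → esi=(-810)+60=-750
halt.

60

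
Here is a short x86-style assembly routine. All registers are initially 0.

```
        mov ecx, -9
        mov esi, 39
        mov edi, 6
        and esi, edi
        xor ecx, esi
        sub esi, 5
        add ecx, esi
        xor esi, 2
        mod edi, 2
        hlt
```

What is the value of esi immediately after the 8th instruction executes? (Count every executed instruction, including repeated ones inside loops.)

3

ecx=-9
esi=39
edi=6
esi=39&6=6
ecx=(-9)^6=-15
esi=6-5=1
ecx=(-15)+1=-14
esi=1^2=3
After step 8: esi = 3.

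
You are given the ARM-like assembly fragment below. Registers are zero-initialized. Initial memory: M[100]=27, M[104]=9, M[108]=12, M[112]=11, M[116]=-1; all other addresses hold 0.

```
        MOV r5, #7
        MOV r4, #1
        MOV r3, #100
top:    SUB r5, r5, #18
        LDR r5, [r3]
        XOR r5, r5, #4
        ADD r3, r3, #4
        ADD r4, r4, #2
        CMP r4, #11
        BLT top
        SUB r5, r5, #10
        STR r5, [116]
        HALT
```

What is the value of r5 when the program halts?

after MOV r5, #7: r5=7
after MOV r4, #1: r4=1
after MOV r3, #100: r3=100
after SUB r5, r5, #18: r5=7-18=-11
after LDR r5, [r3]: r5=M[100]=27
after XOR r5, r5, #4: r5=27^4=31
after ADD r3, r3, #4: r3=100+4=104
after ADD r4, r4, #2: r4=1+2=3
CMP r4, #11  (cmp 3,11)
BLT top: taken
after SUB r5, r5, #18: r5=31-18=13
after LDR r5, [r3]: r5=M[104]=9
after XOR r5, r5, #4: r5=9^4=13
after ADD r3, r3, #4: r3=104+4=108
after ADD r4, r4, #2: r4=3+2=5
CMP r4, #11  (cmp 5,11)
BLT top: taken
after SUB r5, r5, #18: r5=13-18=-5
after LDR r5, [r3]: r5=M[108]=12
after XOR r5, r5, #4: r5=12^4=8
after ADD r3, r3, #4: r3=108+4=112
after ADD r4, r4, #2: r4=5+2=7
CMP r4, #11  (cmp 7,11)
BLT top: taken
after SUB r5, r5, #18: r5=8-18=-10
after LDR r5, [r3]: r5=M[112]=11
after XOR r5, r5, #4: r5=11^4=15
after ADD r3, r3, #4: r3=112+4=116
after ADD r4, r4, #2: r4=7+2=9
CMP r4, #11  (cmp 9,11)
BLT top: taken
after SUB r5, r5, #18: r5=15-18=-3
after LDR r5, [r3]: r5=M[116]=-1
after XOR r5, r5, #4: r5=(-1)^4=-5
after ADD r3, r3, #4: r3=116+4=120
after ADD r4, r4, #2: r4=9+2=11
CMP r4, #11  (cmp 11,11)
BLT top: not taken
after SUB r5, r5, #10: r5=(-5)-10=-15
STR r5, [116] → M[116]=-15
halt.

-15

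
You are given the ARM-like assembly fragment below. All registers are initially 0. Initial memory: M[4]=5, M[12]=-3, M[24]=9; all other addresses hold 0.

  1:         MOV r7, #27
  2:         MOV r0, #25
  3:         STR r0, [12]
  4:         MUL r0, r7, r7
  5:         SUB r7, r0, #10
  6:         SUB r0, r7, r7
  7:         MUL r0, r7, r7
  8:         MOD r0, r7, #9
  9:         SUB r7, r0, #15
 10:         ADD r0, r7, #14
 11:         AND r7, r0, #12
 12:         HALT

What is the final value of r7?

4

r7=27
r0=25
STR r0, [12] → M[12]=25
r0=27*27=729
r7=729-10=719
r0=719-719=0
r0=719*719=516961
r0=719%9=8
r7=8-15=-7
r0=(-7)+14=7
r7=7&12=4
halt.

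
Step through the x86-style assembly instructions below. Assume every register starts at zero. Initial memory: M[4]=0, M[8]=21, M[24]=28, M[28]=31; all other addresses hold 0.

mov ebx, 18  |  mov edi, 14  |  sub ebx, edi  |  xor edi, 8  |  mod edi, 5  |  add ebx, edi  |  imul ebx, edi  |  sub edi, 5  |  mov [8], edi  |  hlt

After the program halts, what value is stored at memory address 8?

ebx=18
edi=14
ebx=18-14=4
edi=14^8=6
edi=6%5=1
ebx=4+1=5
ebx=5*1=5
edi=1-5=-4
mov [8], edi → M[8]=-4
halt.

-4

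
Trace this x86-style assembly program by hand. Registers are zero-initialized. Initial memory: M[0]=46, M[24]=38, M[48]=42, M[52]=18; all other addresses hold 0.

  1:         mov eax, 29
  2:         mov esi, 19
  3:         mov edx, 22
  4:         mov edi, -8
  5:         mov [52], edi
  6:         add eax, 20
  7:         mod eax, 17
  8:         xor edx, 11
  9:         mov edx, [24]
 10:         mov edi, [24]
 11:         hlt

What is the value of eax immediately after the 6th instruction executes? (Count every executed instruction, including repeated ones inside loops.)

49

mov eax, 29 → eax=29
mov esi, 19 → esi=19
mov edx, 22 → edx=22
mov edi, -8 → edi=-8
mov [52], edi → M[52]=-8
add eax, 20 → eax=29+20=49
After step 6: eax = 49.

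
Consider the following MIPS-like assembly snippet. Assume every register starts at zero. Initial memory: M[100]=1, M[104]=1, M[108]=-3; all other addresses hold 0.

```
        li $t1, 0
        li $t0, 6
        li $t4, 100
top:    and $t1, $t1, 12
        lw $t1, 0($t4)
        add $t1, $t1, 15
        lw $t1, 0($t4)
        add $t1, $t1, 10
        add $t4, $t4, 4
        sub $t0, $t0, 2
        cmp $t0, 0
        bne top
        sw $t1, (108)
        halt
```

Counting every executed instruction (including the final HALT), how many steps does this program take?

li $t1, 0 → $t1=0
li $t0, 6 → $t0=6
li $t4, 100 → $t4=100
and $t1, $t1, 12 → $t1=0&12=0
lw $t1, 0($t4) → $t1=M[100]=1
add $t1, $t1, 15 → $t1=1+15=16
lw $t1, 0($t4) → $t1=M[100]=1
add $t1, $t1, 10 → $t1=1+10=11
add $t4, $t4, 4 → $t4=100+4=104
sub $t0, $t0, 2 → $t0=6-2=4
cmp $t0, 0  (cmp 4,0)
bne top: taken
and $t1, $t1, 12 → $t1=11&12=8
lw $t1, 0($t4) → $t1=M[104]=1
add $t1, $t1, 15 → $t1=1+15=16
lw $t1, 0($t4) → $t1=M[104]=1
add $t1, $t1, 10 → $t1=1+10=11
add $t4, $t4, 4 → $t4=104+4=108
sub $t0, $t0, 2 → $t0=4-2=2
cmp $t0, 0  (cmp 2,0)
bne top: taken
and $t1, $t1, 12 → $t1=11&12=8
lw $t1, 0($t4) → $t1=M[108]=-3
add $t1, $t1, 15 → $t1=(-3)+15=12
lw $t1, 0($t4) → $t1=M[108]=-3
add $t1, $t1, 10 → $t1=(-3)+10=7
add $t4, $t4, 4 → $t4=108+4=112
sub $t0, $t0, 2 → $t0=2-2=0
cmp $t0, 0  (cmp 0,0)
bne top: not taken
sw $t1, (108) → M[108]=7
halt.
Total executed instructions: 32.

32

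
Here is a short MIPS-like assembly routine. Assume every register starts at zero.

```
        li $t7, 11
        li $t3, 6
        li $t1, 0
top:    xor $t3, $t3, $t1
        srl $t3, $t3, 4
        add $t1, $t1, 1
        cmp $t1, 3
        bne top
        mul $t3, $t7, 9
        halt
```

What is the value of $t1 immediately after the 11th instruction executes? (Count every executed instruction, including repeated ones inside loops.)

2

li $t7, 11 → $t7=11
li $t3, 6 → $t3=6
li $t1, 0 → $t1=0
xor $t3, $t3, $t1 → $t3=6^0=6
srl $t3, $t3, 4 → $t3=6>>4=0
add $t1, $t1, 1 → $t1=0+1=1
cmp $t1, 3  (cmp 1,3)
bne top: taken
xor $t3, $t3, $t1 → $t3=0^1=1
srl $t3, $t3, 4 → $t3=1>>4=0
add $t1, $t1, 1 → $t1=1+1=2
After step 11: $t1 = 2.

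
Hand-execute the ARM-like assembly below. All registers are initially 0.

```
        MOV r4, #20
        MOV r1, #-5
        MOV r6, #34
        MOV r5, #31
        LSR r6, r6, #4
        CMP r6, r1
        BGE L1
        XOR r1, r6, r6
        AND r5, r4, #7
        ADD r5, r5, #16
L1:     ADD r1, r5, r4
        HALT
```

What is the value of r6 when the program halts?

2

MOV r4, #20 → r4=20
MOV r1, #-5 → r1=-5
MOV r6, #34 → r6=34
MOV r5, #31 → r5=31
LSR r6, r6, #4 → r6=34>>4=2
CMP r6, r1  (cmp 2,-5)
BGE L1: taken
ADD r1, r5, r4 → r1=31+20=51
halt.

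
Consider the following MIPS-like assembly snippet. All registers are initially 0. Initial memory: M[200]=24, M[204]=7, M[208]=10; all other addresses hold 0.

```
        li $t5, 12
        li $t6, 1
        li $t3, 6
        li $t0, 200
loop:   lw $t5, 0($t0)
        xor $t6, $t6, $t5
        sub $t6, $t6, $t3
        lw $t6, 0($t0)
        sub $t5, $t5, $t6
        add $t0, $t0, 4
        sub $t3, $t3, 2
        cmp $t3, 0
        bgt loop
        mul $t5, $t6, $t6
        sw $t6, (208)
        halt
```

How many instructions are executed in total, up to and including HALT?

34

$t5=12
$t6=1
$t3=6
$t0=200
$t5=M[200]=24
$t6=1^24=25
$t6=25-6=19
$t6=M[200]=24
$t5=24-24=0
$t0=200+4=204
$t3=6-2=4
cmp $t3, 0  (cmp 4,0)
bgt loop: taken
$t5=M[204]=7
$t6=24^7=31
$t6=31-4=27
$t6=M[204]=7
$t5=7-7=0
$t0=204+4=208
$t3=4-2=2
cmp $t3, 0  (cmp 2,0)
bgt loop: taken
$t5=M[208]=10
$t6=7^10=13
$t6=13-2=11
$t6=M[208]=10
$t5=10-10=0
$t0=208+4=212
$t3=2-2=0
cmp $t3, 0  (cmp 0,0)
bgt loop: not taken
$t5=10*10=100
sw $t6, (208) → M[208]=10
halt.
Total executed instructions: 34.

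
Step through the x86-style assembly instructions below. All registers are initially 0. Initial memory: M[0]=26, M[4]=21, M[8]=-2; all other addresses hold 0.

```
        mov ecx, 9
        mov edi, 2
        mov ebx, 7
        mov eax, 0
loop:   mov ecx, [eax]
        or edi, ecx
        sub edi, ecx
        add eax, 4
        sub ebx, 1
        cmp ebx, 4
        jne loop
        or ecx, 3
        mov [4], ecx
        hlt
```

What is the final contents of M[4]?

-1

ecx=9
edi=2
ebx=7
eax=0
ecx=M[0]=26
edi=2|26=26
edi=26-26=0
eax=0+4=4
ebx=7-1=6
cmp ebx, 4  (cmp 6,4)
jne loop: taken
ecx=M[4]=21
edi=0|21=21
edi=21-21=0
eax=4+4=8
ebx=6-1=5
cmp ebx, 4  (cmp 5,4)
jne loop: taken
ecx=M[8]=-2
edi=0|(-2)=-2
edi=(-2)-(-2)=0
eax=8+4=12
ebx=5-1=4
cmp ebx, 4  (cmp 4,4)
jne loop: not taken
ecx=(-2)|3=-1
mov [4], ecx → M[4]=-1
halt.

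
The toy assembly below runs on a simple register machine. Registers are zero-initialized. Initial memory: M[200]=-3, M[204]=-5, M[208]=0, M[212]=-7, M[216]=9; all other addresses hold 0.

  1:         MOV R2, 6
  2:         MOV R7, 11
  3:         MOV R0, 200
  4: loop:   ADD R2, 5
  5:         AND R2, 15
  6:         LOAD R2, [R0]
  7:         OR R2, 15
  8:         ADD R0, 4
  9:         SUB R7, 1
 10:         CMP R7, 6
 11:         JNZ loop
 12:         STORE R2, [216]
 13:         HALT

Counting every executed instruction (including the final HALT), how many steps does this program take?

after MOV R2, 6: R2=6
after MOV R7, 11: R7=11
after MOV R0, 200: R0=200
after ADD R2, 5: R2=6+5=11
after AND R2, 15: R2=11&15=11
after LOAD R2, [R0]: R2=M[200]=-3
after OR R2, 15: R2=(-3)|15=-1
after ADD R0, 4: R0=200+4=204
after SUB R7, 1: R7=11-1=10
CMP R7, 6  (cmp 10,6)
JNZ loop: taken
after ADD R2, 5: R2=(-1)+5=4
after AND R2, 15: R2=4&15=4
after LOAD R2, [R0]: R2=M[204]=-5
after OR R2, 15: R2=(-5)|15=-1
after ADD R0, 4: R0=204+4=208
after SUB R7, 1: R7=10-1=9
CMP R7, 6  (cmp 9,6)
JNZ loop: taken
after ADD R2, 5: R2=(-1)+5=4
after AND R2, 15: R2=4&15=4
after LOAD R2, [R0]: R2=M[208]=0
after OR R2, 15: R2=0|15=15
after ADD R0, 4: R0=208+4=212
after SUB R7, 1: R7=9-1=8
CMP R7, 6  (cmp 8,6)
JNZ loop: taken
after ADD R2, 5: R2=15+5=20
after AND R2, 15: R2=20&15=4
after LOAD R2, [R0]: R2=M[212]=-7
after OR R2, 15: R2=(-7)|15=-1
after ADD R0, 4: R0=212+4=216
after SUB R7, 1: R7=8-1=7
CMP R7, 6  (cmp 7,6)
JNZ loop: taken
after ADD R2, 5: R2=(-1)+5=4
after AND R2, 15: R2=4&15=4
after LOAD R2, [R0]: R2=M[216]=9
after OR R2, 15: R2=9|15=15
after ADD R0, 4: R0=216+4=220
after SUB R7, 1: R7=7-1=6
CMP R7, 6  (cmp 6,6)
JNZ loop: not taken
STORE R2, [216] → M[216]=15
halt.
Total executed instructions: 45.

45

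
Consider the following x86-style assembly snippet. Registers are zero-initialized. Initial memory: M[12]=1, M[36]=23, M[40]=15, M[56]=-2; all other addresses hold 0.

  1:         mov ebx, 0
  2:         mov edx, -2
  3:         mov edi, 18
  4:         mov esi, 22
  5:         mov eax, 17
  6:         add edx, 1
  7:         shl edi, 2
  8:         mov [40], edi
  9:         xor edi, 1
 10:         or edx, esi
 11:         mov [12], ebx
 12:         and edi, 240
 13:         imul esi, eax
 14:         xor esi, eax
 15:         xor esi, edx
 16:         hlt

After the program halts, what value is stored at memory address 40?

72

after mov ebx, 0: ebx=0
after mov edx, -2: edx=-2
after mov edi, 18: edi=18
after mov esi, 22: esi=22
after mov eax, 17: eax=17
after add edx, 1: edx=(-2)+1=-1
after shl edi, 2: edi=18<<2=72
mov [40], edi → M[40]=72
after xor edi, 1: edi=72^1=73
after or edx, esi: edx=(-1)|22=-1
mov [12], ebx → M[12]=0
after and edi, 240: edi=73&240=64
after imul esi, eax: esi=22*17=374
after xor esi, eax: esi=374^17=359
after xor esi, edx: esi=359^(-1)=-360
halt.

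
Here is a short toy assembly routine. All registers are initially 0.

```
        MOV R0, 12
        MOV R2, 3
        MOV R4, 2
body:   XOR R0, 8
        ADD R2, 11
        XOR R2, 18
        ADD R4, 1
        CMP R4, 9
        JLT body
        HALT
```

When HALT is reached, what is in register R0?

after MOV R0, 12: R0=12
after MOV R2, 3: R2=3
after MOV R4, 2: R4=2
after XOR R0, 8: R0=12^8=4
after ADD R2, 11: R2=3+11=14
after XOR R2, 18: R2=14^18=28
after ADD R4, 1: R4=2+1=3
CMP R4, 9  (cmp 3,9)
JLT body: taken
after XOR R0, 8: R0=4^8=12
after ADD R2, 11: R2=28+11=39
after XOR R2, 18: R2=39^18=53
after ADD R4, 1: R4=3+1=4
CMP R4, 9  (cmp 4,9)
JLT body: taken
after XOR R0, 8: R0=12^8=4
after ADD R2, 11: R2=53+11=64
after XOR R2, 18: R2=64^18=82
after ADD R4, 1: R4=4+1=5
CMP R4, 9  (cmp 5,9)
JLT body: taken
after XOR R0, 8: R0=4^8=12
after ADD R2, 11: R2=82+11=93
after XOR R2, 18: R2=93^18=79
after ADD R4, 1: R4=5+1=6
CMP R4, 9  (cmp 6,9)
JLT body: taken
after XOR R0, 8: R0=12^8=4
after ADD R2, 11: R2=79+11=90
after XOR R2, 18: R2=90^18=72
after ADD R4, 1: R4=6+1=7
CMP R4, 9  (cmp 7,9)
JLT body: taken
after XOR R0, 8: R0=4^8=12
after ADD R2, 11: R2=72+11=83
after XOR R2, 18: R2=83^18=65
after ADD R4, 1: R4=7+1=8
CMP R4, 9  (cmp 8,9)
JLT body: taken
after XOR R0, 8: R0=12^8=4
after ADD R2, 11: R2=65+11=76
after XOR R2, 18: R2=76^18=94
after ADD R4, 1: R4=8+1=9
CMP R4, 9  (cmp 9,9)
JLT body: not taken
halt.

4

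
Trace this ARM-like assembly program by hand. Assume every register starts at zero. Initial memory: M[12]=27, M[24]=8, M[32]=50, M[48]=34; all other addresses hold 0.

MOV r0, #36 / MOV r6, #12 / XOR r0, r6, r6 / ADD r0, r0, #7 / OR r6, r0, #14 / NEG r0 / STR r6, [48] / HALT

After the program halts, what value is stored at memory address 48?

15

MOV r0, #36 → r0=36
MOV r6, #12 → r6=12
XOR r0, r6, r6 → r0=12^12=0
ADD r0, r0, #7 → r0=0+7=7
OR r6, r0, #14 → r6=7|14=15
NEG r0 → r0=-(7)=-7
STR r6, [48] → M[48]=15
halt.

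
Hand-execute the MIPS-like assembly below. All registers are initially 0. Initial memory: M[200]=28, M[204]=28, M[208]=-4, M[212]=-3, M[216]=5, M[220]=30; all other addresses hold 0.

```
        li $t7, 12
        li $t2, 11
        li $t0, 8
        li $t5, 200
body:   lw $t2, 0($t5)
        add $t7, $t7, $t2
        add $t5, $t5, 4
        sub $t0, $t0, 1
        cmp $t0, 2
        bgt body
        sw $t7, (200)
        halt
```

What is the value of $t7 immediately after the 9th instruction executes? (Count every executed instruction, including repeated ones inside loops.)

$t7=12
$t2=11
$t0=8
$t5=200
$t2=M[200]=28
$t7=12+28=40
$t5=200+4=204
$t0=8-1=7
cmp $t0, 2  (cmp 7,2)
After step 9: $t7 = 40.

40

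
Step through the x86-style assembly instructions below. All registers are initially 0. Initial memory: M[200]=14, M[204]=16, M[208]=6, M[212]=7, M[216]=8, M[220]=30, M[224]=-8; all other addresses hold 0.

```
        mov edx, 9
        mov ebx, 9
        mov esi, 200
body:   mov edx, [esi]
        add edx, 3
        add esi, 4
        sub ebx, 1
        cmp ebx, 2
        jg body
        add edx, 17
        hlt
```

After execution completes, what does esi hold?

228

edx=9
ebx=9
esi=200
edx=M[200]=14
edx=14+3=17
esi=200+4=204
ebx=9-1=8
cmp ebx, 2  (cmp 8,2)
jg body: taken
edx=M[204]=16
edx=16+3=19
esi=204+4=208
ebx=8-1=7
cmp ebx, 2  (cmp 7,2)
jg body: taken
edx=M[208]=6
edx=6+3=9
esi=208+4=212
ebx=7-1=6
cmp ebx, 2  (cmp 6,2)
jg body: taken
edx=M[212]=7
edx=7+3=10
esi=212+4=216
ebx=6-1=5
cmp ebx, 2  (cmp 5,2)
jg body: taken
edx=M[216]=8
edx=8+3=11
esi=216+4=220
ebx=5-1=4
cmp ebx, 2  (cmp 4,2)
jg body: taken
edx=M[220]=30
edx=30+3=33
esi=220+4=224
ebx=4-1=3
cmp ebx, 2  (cmp 3,2)
jg body: taken
edx=M[224]=-8
edx=(-8)+3=-5
esi=224+4=228
ebx=3-1=2
cmp ebx, 2  (cmp 2,2)
jg body: not taken
edx=(-5)+17=12
halt.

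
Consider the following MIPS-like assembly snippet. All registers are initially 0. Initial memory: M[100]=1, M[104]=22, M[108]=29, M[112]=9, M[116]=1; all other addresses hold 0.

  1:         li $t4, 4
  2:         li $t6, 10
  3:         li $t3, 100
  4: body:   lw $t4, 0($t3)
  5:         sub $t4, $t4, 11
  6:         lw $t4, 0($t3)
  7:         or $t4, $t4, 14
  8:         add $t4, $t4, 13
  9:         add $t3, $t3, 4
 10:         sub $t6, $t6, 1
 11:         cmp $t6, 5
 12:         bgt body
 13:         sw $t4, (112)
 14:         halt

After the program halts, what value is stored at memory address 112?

28

after li $t4, 4: $t4=4
after li $t6, 10: $t6=10
after li $t3, 100: $t3=100
after lw $t4, 0($t3): $t4=M[100]=1
after sub $t4, $t4, 11: $t4=1-11=-10
after lw $t4, 0($t3): $t4=M[100]=1
after or $t4, $t4, 14: $t4=1|14=15
after add $t4, $t4, 13: $t4=15+13=28
after add $t3, $t3, 4: $t3=100+4=104
after sub $t6, $t6, 1: $t6=10-1=9
cmp $t6, 5  (cmp 9,5)
bgt body: taken
after lw $t4, 0($t3): $t4=M[104]=22
after sub $t4, $t4, 11: $t4=22-11=11
after lw $t4, 0($t3): $t4=M[104]=22
after or $t4, $t4, 14: $t4=22|14=30
after add $t4, $t4, 13: $t4=30+13=43
after add $t3, $t3, 4: $t3=104+4=108
after sub $t6, $t6, 1: $t6=9-1=8
cmp $t6, 5  (cmp 8,5)
bgt body: taken
after lw $t4, 0($t3): $t4=M[108]=29
after sub $t4, $t4, 11: $t4=29-11=18
after lw $t4, 0($t3): $t4=M[108]=29
after or $t4, $t4, 14: $t4=29|14=31
after add $t4, $t4, 13: $t4=31+13=44
after add $t3, $t3, 4: $t3=108+4=112
after sub $t6, $t6, 1: $t6=8-1=7
cmp $t6, 5  (cmp 7,5)
bgt body: taken
after lw $t4, 0($t3): $t4=M[112]=9
after sub $t4, $t4, 11: $t4=9-11=-2
after lw $t4, 0($t3): $t4=M[112]=9
after or $t4, $t4, 14: $t4=9|14=15
after add $t4, $t4, 13: $t4=15+13=28
after add $t3, $t3, 4: $t3=112+4=116
after sub $t6, $t6, 1: $t6=7-1=6
cmp $t6, 5  (cmp 6,5)
bgt body: taken
after lw $t4, 0($t3): $t4=M[116]=1
after sub $t4, $t4, 11: $t4=1-11=-10
after lw $t4, 0($t3): $t4=M[116]=1
after or $t4, $t4, 14: $t4=1|14=15
after add $t4, $t4, 13: $t4=15+13=28
after add $t3, $t3, 4: $t3=116+4=120
after sub $t6, $t6, 1: $t6=6-1=5
cmp $t6, 5  (cmp 5,5)
bgt body: not taken
sw $t4, (112) → M[112]=28
halt.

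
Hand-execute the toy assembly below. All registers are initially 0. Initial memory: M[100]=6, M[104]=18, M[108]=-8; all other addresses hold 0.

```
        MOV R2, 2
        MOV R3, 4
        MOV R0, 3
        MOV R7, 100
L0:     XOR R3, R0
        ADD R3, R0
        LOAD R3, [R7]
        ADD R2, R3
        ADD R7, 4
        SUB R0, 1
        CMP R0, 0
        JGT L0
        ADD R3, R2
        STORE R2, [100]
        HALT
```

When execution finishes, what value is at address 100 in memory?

18

after MOV R2, 2: R2=2
after MOV R3, 4: R3=4
after MOV R0, 3: R0=3
after MOV R7, 100: R7=100
after XOR R3, R0: R3=4^3=7
after ADD R3, R0: R3=7+3=10
after LOAD R3, [R7]: R3=M[100]=6
after ADD R2, R3: R2=2+6=8
after ADD R7, 4: R7=100+4=104
after SUB R0, 1: R0=3-1=2
CMP R0, 0  (cmp 2,0)
JGT L0: taken
after XOR R3, R0: R3=6^2=4
after ADD R3, R0: R3=4+2=6
after LOAD R3, [R7]: R3=M[104]=18
after ADD R2, R3: R2=8+18=26
after ADD R7, 4: R7=104+4=108
after SUB R0, 1: R0=2-1=1
CMP R0, 0  (cmp 1,0)
JGT L0: taken
after XOR R3, R0: R3=18^1=19
after ADD R3, R0: R3=19+1=20
after LOAD R3, [R7]: R3=M[108]=-8
after ADD R2, R3: R2=26+(-8)=18
after ADD R7, 4: R7=108+4=112
after SUB R0, 1: R0=1-1=0
CMP R0, 0  (cmp 0,0)
JGT L0: not taken
after ADD R3, R2: R3=(-8)+18=10
STORE R2, [100] → M[100]=18
halt.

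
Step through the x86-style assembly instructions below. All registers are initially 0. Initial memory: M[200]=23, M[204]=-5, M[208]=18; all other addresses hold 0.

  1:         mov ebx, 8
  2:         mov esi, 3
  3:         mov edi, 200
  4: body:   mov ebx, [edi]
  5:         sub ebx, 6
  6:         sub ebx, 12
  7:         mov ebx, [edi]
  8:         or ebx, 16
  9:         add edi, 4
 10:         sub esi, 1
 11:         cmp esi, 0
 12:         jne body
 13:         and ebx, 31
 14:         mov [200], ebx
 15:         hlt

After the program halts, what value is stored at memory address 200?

mov ebx, 8 → ebx=8
mov esi, 3 → esi=3
mov edi, 200 → edi=200
mov ebx, [edi] → ebx=M[200]=23
sub ebx, 6 → ebx=23-6=17
sub ebx, 12 → ebx=17-12=5
mov ebx, [edi] → ebx=M[200]=23
or ebx, 16 → ebx=23|16=23
add edi, 4 → edi=200+4=204
sub esi, 1 → esi=3-1=2
cmp esi, 0  (cmp 2,0)
jne body: taken
mov ebx, [edi] → ebx=M[204]=-5
sub ebx, 6 → ebx=(-5)-6=-11
sub ebx, 12 → ebx=(-11)-12=-23
mov ebx, [edi] → ebx=M[204]=-5
or ebx, 16 → ebx=(-5)|16=-5
add edi, 4 → edi=204+4=208
sub esi, 1 → esi=2-1=1
cmp esi, 0  (cmp 1,0)
jne body: taken
mov ebx, [edi] → ebx=M[208]=18
sub ebx, 6 → ebx=18-6=12
sub ebx, 12 → ebx=12-12=0
mov ebx, [edi] → ebx=M[208]=18
or ebx, 16 → ebx=18|16=18
add edi, 4 → edi=208+4=212
sub esi, 1 → esi=1-1=0
cmp esi, 0  (cmp 0,0)
jne body: not taken
and ebx, 31 → ebx=18&31=18
mov [200], ebx → M[200]=18
halt.

18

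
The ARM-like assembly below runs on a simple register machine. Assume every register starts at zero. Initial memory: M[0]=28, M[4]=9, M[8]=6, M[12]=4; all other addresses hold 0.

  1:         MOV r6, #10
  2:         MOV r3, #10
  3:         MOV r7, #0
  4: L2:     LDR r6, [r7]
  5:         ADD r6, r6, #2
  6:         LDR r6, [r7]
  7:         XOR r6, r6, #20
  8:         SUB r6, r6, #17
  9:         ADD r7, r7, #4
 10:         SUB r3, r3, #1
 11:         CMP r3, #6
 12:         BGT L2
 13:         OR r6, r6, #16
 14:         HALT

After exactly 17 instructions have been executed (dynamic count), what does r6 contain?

after MOV r6, #10: r6=10
after MOV r3, #10: r3=10
after MOV r7, #0: r7=0
after LDR r6, [r7]: r6=M[0]=28
after ADD r6, r6, #2: r6=28+2=30
after LDR r6, [r7]: r6=M[0]=28
after XOR r6, r6, #20: r6=28^20=8
after SUB r6, r6, #17: r6=8-17=-9
after ADD r7, r7, #4: r7=0+4=4
after SUB r3, r3, #1: r3=10-1=9
CMP r3, #6  (cmp 9,6)
BGT L2: taken
after LDR r6, [r7]: r6=M[4]=9
after ADD r6, r6, #2: r6=9+2=11
after LDR r6, [r7]: r6=M[4]=9
after XOR r6, r6, #20: r6=9^20=29
after SUB r6, r6, #17: r6=29-17=12
After step 17: r6 = 12.

12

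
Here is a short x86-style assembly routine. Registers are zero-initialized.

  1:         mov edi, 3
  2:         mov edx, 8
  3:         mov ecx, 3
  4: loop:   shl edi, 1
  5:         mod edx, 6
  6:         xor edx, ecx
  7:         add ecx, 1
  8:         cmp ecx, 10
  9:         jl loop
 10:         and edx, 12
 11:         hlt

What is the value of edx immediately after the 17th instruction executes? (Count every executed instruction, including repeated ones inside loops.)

5

mov edi, 3 → edi=3
mov edx, 8 → edx=8
mov ecx, 3 → ecx=3
shl edi, 1 → edi=3<<1=6
mod edx, 6 → edx=8%6=2
xor edx, ecx → edx=2^3=1
add ecx, 1 → ecx=3+1=4
cmp ecx, 10  (cmp 4,10)
jl loop: taken
shl edi, 1 → edi=6<<1=12
mod edx, 6 → edx=1%6=1
xor edx, ecx → edx=1^4=5
add ecx, 1 → ecx=4+1=5
cmp ecx, 10  (cmp 5,10)
jl loop: taken
shl edi, 1 → edi=12<<1=24
mod edx, 6 → edx=5%6=5
After step 17: edx = 5.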